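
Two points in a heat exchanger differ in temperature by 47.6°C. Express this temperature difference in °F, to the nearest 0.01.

85.68°F

An interval of 1°C corresponds to 1.8°F.
47.6 × 1.8 = 85.68.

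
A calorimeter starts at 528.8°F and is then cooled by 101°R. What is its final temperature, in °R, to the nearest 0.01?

887.47°R

Initial temperature in Celsius: (528.8 - 32) × 5/9 = 276.0000°C.
The 101°R change is an interval, so only the factor 5/9 applies: -101 × 5/9 = -56.1111°C.
Final Celsius temperature: 276.0000 - 56.1111 = 219.8889°C.
In Rankine: 219.8889 × 1.8 + 491.67 = 887.47°R.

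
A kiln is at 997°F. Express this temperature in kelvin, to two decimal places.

In Celsius: (997 - 32) × 5/9 = 536.1111°C.
In kelvin: 536.1111 + 273.15 = 809.26 K.

809.26 K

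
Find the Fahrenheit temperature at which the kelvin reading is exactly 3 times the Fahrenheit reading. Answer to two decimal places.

Let F be the Fahrenheit reading. The kelvin reading is K = 5/9·F + 255.372.
Require K = 3·F: 5/9·F + 255.372 = 3·F.
(-22/9)·F = -255.372  ⇒  F = 104.47.

104.47°F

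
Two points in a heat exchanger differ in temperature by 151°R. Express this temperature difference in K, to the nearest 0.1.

83.9 K

Only the scale ratio 5/9 matters for a change in temperature.
151 × 5/9 = 83.9.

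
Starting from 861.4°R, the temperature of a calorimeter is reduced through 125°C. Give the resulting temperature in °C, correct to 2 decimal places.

Initial temperature in Celsius: (861.4 - 491.67) × 5/9 = 205.4056°C.
Final Celsius temperature: 205.4056 - 125.0000 = 80.4056°C.

80.41°C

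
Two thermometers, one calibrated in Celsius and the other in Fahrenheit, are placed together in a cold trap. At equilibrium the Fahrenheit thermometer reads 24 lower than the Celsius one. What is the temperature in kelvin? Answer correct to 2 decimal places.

Let x be the Celsius reading; then the Fahrenheit reading is 1.8·x + 32.
(1.8·x + 32) - x = -24  ⇒  (0.8)·x = -56  ⇒  x = -70.0000°C.
In kelvin: -70.0000 + 273.15 = 203.15 K.

203.15 K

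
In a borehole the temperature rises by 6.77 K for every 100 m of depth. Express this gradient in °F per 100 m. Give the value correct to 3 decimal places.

12.186 °F/100 m

The quantity depends on a temperature interval, so only the ratio of degree sizes applies; the offset between the scales is irrelevant.
A change of 1 K is a change of 1.8°F, so 6.77 × 1.8 = 12.186.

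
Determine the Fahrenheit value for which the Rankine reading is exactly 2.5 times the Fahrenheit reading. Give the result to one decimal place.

Let F be the Fahrenheit reading. The Rankine reading is R = 1·F + 459.67.
Require R = 2.5·F: 1·F + 459.67 = 2.5·F.
(-1.5)·F = -459.67  ⇒  F = 306.4.

306.4°F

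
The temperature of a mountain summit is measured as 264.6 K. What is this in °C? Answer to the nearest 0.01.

-8.55°C

In Celsius: 264.6 - 273.15 = -8.5500°C.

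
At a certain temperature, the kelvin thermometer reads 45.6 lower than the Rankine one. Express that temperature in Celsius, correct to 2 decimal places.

-216.15°C

Let x be the Rankine reading; then the kelvin reading is 5/9·x.
(5/9·x) - x = -45.6  ⇒  (-4/9)·x = -45.6  ⇒  x = 102.6000°R.
In Celsius: (102.6 - 491.67) × 5/9 = -216.15°C.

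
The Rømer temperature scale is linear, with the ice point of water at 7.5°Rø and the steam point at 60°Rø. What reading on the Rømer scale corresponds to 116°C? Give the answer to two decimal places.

Linearly onto the Rømer scale: 7.5 + (116.0000 / 100) × (60 - 7.5) = 68.40°Rø.

68.40°Rø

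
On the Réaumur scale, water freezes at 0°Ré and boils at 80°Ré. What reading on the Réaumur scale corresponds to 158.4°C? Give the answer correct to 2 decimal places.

126.72°Ré

Linearly onto the Réaumur scale: 0 + (158.4000 / 100) × (80 - 0) = 126.72°Ré.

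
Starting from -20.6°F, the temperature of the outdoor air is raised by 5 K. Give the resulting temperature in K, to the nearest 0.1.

Initial temperature in Celsius: (-20.6 - 32) × 5/9 = -29.2222°C.
The 5 K change is an interval; Kelvin and Celsius degrees are the same size, so ΔC = +5°C.
Final Celsius temperature: -29.2222 + 5.0000 = -24.2222°C.
In kelvin: -24.2222 + 273.15 = 248.9 K.

248.9 K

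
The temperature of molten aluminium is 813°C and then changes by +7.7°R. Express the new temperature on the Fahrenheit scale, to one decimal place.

The 7.7°R change is an interval, so only the factor 5/9 applies: +7.7 × 5/9 = +4.2778°C.
Final Celsius temperature: 813.0000 + 4.2778 = 817.2778°C.
In Fahrenheit: 817.2778 × 1.8 + 32 = 1503.1°F.

1503.1°F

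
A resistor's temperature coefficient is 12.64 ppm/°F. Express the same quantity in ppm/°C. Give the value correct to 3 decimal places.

The quantity depends on a temperature interval, so only the ratio of degree sizes applies; the offset between the scales is irrelevant.
A change of 1°C is a change of 1.8°F, so per °C the value is 12.64 × 1.8 = 22.752.

22.752 ppm/°C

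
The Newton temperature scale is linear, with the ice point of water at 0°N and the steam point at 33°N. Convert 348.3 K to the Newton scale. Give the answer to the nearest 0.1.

First in Celsius: 348.3 - 273.15 = 75.1500°C.
Linearly onto the Newton scale: 0 + (75.1500 / 100) × (33 - 0) = 24.8°N.

24.8°N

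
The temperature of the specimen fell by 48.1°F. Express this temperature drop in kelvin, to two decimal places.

26.72 K

For a temperature interval the offset drops out; only the factor 5/9 applies.
48.1 × 5/9 = 26.72.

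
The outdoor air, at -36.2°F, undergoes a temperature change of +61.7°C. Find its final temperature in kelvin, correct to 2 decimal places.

296.96 K

Initial temperature in Celsius: (-36.2 - 32) × 5/9 = -37.8889°C.
Final Celsius temperature: -37.8889 + 61.7000 = 23.8111°C.
In kelvin: 23.8111 + 273.15 = 296.96 K.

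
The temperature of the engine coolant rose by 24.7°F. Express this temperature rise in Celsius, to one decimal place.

For a temperature interval the offset drops out; only the factor 5/9 applies.
24.7 × 5/9 = 13.7.

13.7°C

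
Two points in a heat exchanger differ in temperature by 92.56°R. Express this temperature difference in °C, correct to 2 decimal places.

Only the scale ratio 5/9 matters for a change in temperature.
92.56 × 5/9 = 51.42.

51.42°C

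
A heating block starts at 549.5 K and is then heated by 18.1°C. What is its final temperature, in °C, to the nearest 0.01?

Initial temperature in Celsius: 549.5 - 273.15 = 276.3500°C.
Final Celsius temperature: 276.3500 + 18.1000 = 294.4500°C.

294.45°C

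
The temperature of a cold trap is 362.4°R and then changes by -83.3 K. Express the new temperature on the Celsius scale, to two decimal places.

Initial temperature in Celsius: (362.4 - 491.67) × 5/9 = -71.8167°C.
The 83.3 K change is an interval; Kelvin and Celsius degrees are the same size, so ΔC = -83.3°C.
Final Celsius temperature: -71.8167 - 83.3000 = -155.1167°C.

-155.12°C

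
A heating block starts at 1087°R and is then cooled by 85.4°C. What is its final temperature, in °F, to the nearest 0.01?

473.61°F

Initial temperature in Celsius: (1087 - 491.67) × 5/9 = 330.7389°C.
Final Celsius temperature: 330.7389 - 85.4000 = 245.3389°C.
In Fahrenheit: 245.3389 × 1.8 + 32 = 473.61°F.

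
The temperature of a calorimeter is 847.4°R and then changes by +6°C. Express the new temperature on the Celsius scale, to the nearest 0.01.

Initial temperature in Celsius: (847.4 - 491.67) × 5/9 = 197.6278°C.
Final Celsius temperature: 197.6278 + 6.0000 = 203.6278°C.

203.63°C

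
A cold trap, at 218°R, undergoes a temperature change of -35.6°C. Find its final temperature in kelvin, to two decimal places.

Initial temperature in Celsius: (218 - 491.67) × 5/9 = -152.0389°C.
Final Celsius temperature: -152.0389 - 35.6000 = -187.6389°C.
In kelvin: -187.6389 + 273.15 = 85.51 K.

85.51 K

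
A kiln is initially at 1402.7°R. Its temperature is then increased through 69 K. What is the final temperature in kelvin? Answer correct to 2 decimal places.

848.28 K

Initial temperature in Celsius: (1402.7 - 491.67) × 5/9 = 506.1278°C.
The 69 K change is an interval; Kelvin and Celsius degrees are the same size, so ΔC = +69°C.
Final Celsius temperature: 506.1278 + 69.0000 = 575.1278°C.
In kelvin: 575.1278 + 273.15 = 848.28 K.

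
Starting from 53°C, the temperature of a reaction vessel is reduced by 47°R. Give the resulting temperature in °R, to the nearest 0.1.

540.1°R

The 47°R change is an interval, so only the factor 5/9 applies: -47 × 5/9 = -26.1111°C.
Final Celsius temperature: 53.0000 - 26.1111 = 26.8889°C.
In Rankine: 26.8889 × 1.8 + 491.67 = 540.1°R.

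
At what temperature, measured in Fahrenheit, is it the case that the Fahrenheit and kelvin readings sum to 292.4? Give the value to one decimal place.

23.8°F

Let F be the Fahrenheit reading. The kelvin reading is K = 5/9·F + 255.372.
Require F + K = 292.4: (14/9)·F + 255.372 = 292.4.
F = (292.4 - 255.372) / (14/9) = 23.8.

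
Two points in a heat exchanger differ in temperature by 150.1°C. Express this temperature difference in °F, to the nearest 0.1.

For a temperature interval the offset drops out; only the factor 1.8 applies.
150.1 × 1.8 = 270.2.

270.2°F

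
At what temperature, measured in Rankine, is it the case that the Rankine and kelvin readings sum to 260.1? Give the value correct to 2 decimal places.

167.21°R

Let R be the Rankine reading. The kelvin reading is K = 5/9·R.
Require R + K = 260.1: (14/9)·R = 260.1.
R = (260.1) / (14/9) = 167.21.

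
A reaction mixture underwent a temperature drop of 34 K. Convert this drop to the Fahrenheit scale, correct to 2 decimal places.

61.20°F

An interval of 1 K corresponds to 1.8°F.
34 × 1.8 = 61.20.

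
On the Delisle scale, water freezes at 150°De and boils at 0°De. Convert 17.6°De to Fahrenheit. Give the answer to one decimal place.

190.9°F

Linear interpolation between the fixed points: C = (17.6 - 150) × 100 / (0 - 150) = 88.2667°C.
Then 88.2667 × 1.8 + 32 = 190.9°F.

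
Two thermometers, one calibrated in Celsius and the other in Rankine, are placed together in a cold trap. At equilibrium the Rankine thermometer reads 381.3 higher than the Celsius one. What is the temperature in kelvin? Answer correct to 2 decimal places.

Let x be the Celsius reading; then the Rankine reading is 1.8·x + 491.67.
(1.8·x + 491.67) - x = 381.3  ⇒  (0.8)·x = -110.37  ⇒  x = -137.9625°C.
In kelvin: -137.9625 + 273.15 = 135.19 K.

135.19 K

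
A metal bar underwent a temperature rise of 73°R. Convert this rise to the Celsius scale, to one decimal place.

40.6°C

For a temperature interval the offset drops out; only the factor 5/9 applies.
73 × 5/9 = 40.6.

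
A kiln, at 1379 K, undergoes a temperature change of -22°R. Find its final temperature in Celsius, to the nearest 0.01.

1093.63°C

Initial temperature in Celsius: 1379 - 273.15 = 1105.8500°C.
The 22°R change is an interval, so only the factor 5/9 applies: -22 × 5/9 = -12.2222°C.
Final Celsius temperature: 1105.8500 - 12.2222 = 1093.6278°C.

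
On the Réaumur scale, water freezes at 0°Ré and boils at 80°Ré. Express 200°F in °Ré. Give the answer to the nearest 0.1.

74.7°Ré

First in Celsius: (200 - 32) × 5/9 = 93.3333°C.
Linearly onto the Réaumur scale: 0 + (93.3333 / 100) × (80 - 0) = 74.7°Ré.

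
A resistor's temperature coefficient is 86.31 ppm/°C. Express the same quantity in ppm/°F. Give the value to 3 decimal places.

The quantity depends on a temperature interval, so only the ratio of degree sizes applies; the offset between the scales is irrelevant.
A change of 1°F is a change of 5/9°C, so per °F the value is 86.31 × 5/9 = 47.950.

47.950 ppm/°F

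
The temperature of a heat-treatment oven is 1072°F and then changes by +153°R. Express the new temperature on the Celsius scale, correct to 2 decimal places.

Initial temperature in Celsius: (1072 - 32) × 5/9 = 577.7778°C.
The 153°R change is an interval, so only the factor 5/9 applies: +153 × 5/9 = +85.0000°C.
Final Celsius temperature: 577.7778 + 85.0000 = 662.7778°C.

662.78°C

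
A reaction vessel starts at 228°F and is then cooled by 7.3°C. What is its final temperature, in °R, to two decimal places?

Initial temperature in Celsius: (228 - 32) × 5/9 = 108.8889°C.
Final Celsius temperature: 108.8889 - 7.3000 = 101.5889°C.
In Rankine: 101.5889 × 1.8 + 491.67 = 674.53°R.

674.53°R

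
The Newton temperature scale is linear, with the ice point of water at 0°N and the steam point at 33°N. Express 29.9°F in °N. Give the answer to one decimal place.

First in Celsius: (29.9 - 32) × 5/9 = -1.1667°C.
Linearly onto the Newton scale: 0 + (-1.1667 / 100) × (33 - 0) = -0.4°N.

-0.4°N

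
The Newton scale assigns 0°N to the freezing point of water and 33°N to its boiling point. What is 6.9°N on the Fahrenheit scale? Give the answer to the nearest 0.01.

Linear interpolation between the fixed points: C = (6.9 - 0) × 100 / (33 - 0) = 20.9091°C.
Then 20.9091 × 1.8 + 32 = 69.64°F.

69.64°F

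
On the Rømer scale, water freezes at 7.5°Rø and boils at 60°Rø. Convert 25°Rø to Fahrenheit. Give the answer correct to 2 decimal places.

Linear interpolation between the fixed points: C = (25 - 7.5) × 100 / (60 - 7.5) = 33.3333°C.
Then 33.3333 × 1.8 + 32 = 92.00°F.

92.00°F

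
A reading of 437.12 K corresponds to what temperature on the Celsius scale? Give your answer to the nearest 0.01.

163.97°C

In Celsius: 437.12 - 273.15 = 163.9700°C.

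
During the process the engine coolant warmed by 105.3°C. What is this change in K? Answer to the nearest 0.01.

Celsius and kelvin degrees are the same size, so the interval is unchanged: 105.30.

105.30 K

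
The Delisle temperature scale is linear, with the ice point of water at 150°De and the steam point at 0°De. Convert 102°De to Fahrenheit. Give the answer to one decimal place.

Linear interpolation between the fixed points: C = (102 - 150) × 100 / (0 - 150) = 32.0000°C.
Then 32.0000 × 1.8 + 32 = 89.6°F.

89.6°F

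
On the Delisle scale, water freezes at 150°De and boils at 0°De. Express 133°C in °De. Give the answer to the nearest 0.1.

-49.5°De

Linearly onto the Delisle scale: 150 + (133.0000 / 100) × (0 - 150) = -49.5°De.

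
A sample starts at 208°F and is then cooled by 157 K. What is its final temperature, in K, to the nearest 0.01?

213.93 K

Initial temperature in Celsius: (208 - 32) × 5/9 = 97.7778°C.
The 157 K change is an interval; Kelvin and Celsius degrees are the same size, so ΔC = -157°C.
Final Celsius temperature: 97.7778 - 157.0000 = -59.2222°C.
In kelvin: -59.2222 + 273.15 = 213.93 K.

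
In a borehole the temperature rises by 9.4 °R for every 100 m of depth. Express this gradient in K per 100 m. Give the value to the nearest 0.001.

5.222 K/100 m

The quantity depends on a temperature interval, so only the ratio of degree sizes applies; the offset between the scales is irrelevant.
A change of 1°R is a change of 5/9 K, so 9.4 × 5/9 = 5.222.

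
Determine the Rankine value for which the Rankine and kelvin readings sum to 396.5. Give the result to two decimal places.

254.89°R

Let R be the Rankine reading. The kelvin reading is K = 5/9·R.
Require R + K = 396.5: (14/9)·R = 396.5.
R = (396.5) / (14/9) = 254.89.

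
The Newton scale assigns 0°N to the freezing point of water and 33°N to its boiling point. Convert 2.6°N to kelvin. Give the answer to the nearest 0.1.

Linear interpolation between the fixed points: C = (2.6 - 0) × 100 / (33 - 0) = 7.8788°C.
Then 7.8788 + 273.15 = 281.0 K.

281.0 K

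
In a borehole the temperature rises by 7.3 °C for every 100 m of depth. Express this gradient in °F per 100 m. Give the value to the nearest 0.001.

13.140 °F/100 m

The quantity depends on a temperature interval, so only the ratio of degree sizes applies; the offset between the scales is irrelevant.
A change of 1°C is a change of 1.8°F, so 7.3 × 1.8 = 13.140.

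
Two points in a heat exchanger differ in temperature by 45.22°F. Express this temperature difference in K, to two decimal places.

25.12 K

Only the scale ratio 5/9 matters for a change in temperature.
45.22 × 5/9 = 25.12.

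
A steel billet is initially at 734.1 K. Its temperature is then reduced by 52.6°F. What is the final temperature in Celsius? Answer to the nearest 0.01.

Initial temperature in Celsius: 734.1 - 273.15 = 460.9500°C.
The 52.6°F change is an interval, so only the factor 5/9 applies: -52.6 × 5/9 = -29.2222°C.
Final Celsius temperature: 460.9500 - 29.2222 = 431.7278°C.

431.73°C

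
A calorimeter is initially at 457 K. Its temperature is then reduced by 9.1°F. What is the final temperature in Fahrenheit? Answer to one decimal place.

353.8°F

Initial temperature in Celsius: 457 - 273.15 = 183.8500°C.
The 9.1°F change is an interval, so only the factor 5/9 applies: -9.1 × 5/9 = -5.0556°C.
Final Celsius temperature: 183.8500 - 5.0556 = 178.7944°C.
In Fahrenheit: 178.7944 × 1.8 + 32 = 353.8°F.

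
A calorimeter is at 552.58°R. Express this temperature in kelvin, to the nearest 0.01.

In Celsius: (552.58 - 491.67) × 5/9 = 33.8389°C.
In kelvin: 33.8389 + 273.15 = 306.99 K.

306.99 K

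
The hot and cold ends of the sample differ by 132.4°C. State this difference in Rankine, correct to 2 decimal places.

For a temperature interval the offset drops out; only the factor 1.8 applies.
132.4 × 1.8 = 238.32.

238.32°R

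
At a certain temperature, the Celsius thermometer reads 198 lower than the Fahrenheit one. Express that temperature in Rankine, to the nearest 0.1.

Let x be the Fahrenheit reading; then the Celsius reading is 5/9·x - 17.7778.
(5/9·x - 17.7778) - x = -198  ⇒  (-4/9)·x = -180.222  ⇒  x = 405.5000°F.
In Celsius: (405.5 - 32) × 5/9 = 207.5000°C.
In Rankine: 207.5000 × 1.8 + 491.67 = 865.2°R.

865.2°R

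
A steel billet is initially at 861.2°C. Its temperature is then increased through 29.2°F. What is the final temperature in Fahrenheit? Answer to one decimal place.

1611.4°F

The 29.2°F change is an interval, so only the factor 5/9 applies: +29.2 × 5/9 = +16.2222°C.
Final Celsius temperature: 861.2000 + 16.2222 = 877.4222°C.
In Fahrenheit: 877.4222 × 1.8 + 32 = 1611.4°F.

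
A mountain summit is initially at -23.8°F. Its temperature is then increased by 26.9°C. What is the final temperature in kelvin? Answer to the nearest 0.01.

269.05 K

Initial temperature in Celsius: (-23.8 - 32) × 5/9 = -31.0000°C.
Final Celsius temperature: -31.0000 + 26.9000 = -4.1000°C.
In kelvin: -4.1000 + 273.15 = 269.05 K.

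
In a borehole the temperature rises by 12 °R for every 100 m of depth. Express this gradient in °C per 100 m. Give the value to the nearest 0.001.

6.667 °C/100 m

Since only a temperature interval is involved, the additive offset between the scales drops out.
A change of 1°R is a change of 5/9°C, so 12 × 5/9 = 6.667.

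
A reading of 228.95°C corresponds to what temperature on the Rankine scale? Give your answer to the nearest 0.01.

903.78°R

In Rankine: 228.9500 × 1.8 + 491.67 = 903.78°R.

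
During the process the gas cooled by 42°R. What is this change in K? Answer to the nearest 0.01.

23.33 K

Only the scale ratio 5/9 matters for a change in temperature.
42 × 5/9 = 23.33.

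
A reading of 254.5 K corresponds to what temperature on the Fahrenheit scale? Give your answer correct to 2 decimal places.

-1.57°F

In Celsius: 254.5 - 273.15 = -18.6500°C.
In Fahrenheit: -18.6500 × 1.8 + 32 = -1.57°F.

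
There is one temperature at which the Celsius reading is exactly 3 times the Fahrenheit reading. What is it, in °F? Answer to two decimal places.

-7.27°F

Let F be the Fahrenheit reading. The Celsius reading is C = 5/9·F - 17.7778.
Require C = 3·F: 5/9·F - 17.7778 = 3·F.
(-22/9)·F = 17.7778  ⇒  F = -7.27.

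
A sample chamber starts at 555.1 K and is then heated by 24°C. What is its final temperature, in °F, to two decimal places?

582.71°F

Initial temperature in Celsius: 555.1 - 273.15 = 281.9500°C.
Final Celsius temperature: 281.9500 + 24.0000 = 305.9500°C.
In Fahrenheit: 305.9500 × 1.8 + 32 = 582.71°F.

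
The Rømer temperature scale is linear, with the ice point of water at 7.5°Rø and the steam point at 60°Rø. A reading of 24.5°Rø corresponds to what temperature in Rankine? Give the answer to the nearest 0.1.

550.0°R

Linear interpolation between the fixed points: C = (24.5 - 7.5) × 100 / (60 - 7.5) = 32.3810°C.
Then 32.3810 × 1.8 + 491.67 = 550.0°R.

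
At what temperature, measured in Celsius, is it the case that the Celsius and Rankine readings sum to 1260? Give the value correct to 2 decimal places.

274.40°C

Let C be the Celsius reading. The Rankine reading is R = 1.8·C + 491.67.
Require C + R = 1260: (2.8)·C + 491.67 = 1260.
C = (1260 - 491.67) / (2.8) = 274.40.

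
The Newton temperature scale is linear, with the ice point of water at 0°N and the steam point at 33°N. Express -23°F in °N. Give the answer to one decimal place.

-10.1°N

First in Celsius: (-23 - 32) × 5/9 = -30.5556°C.
Linearly onto the Newton scale: 0 + (-30.5556 / 100) × (33 - 0) = -10.1°N.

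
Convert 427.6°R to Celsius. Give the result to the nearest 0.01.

-35.59°C

In Celsius: (427.6 - 491.67) × 5/9 = -35.5944°C.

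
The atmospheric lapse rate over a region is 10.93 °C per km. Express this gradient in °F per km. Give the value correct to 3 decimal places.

The quantity depends on a temperature interval, so only the ratio of degree sizes applies; the offset between the scales is irrelevant.
A change of 1°C is a change of 1.8°F, so 10.93 × 1.8 = 19.674.

19.674 °F/km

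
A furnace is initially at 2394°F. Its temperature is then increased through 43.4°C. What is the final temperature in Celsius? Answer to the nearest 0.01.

Initial temperature in Celsius: (2394 - 32) × 5/9 = 1312.2222°C.
Final Celsius temperature: 1312.2222 + 43.4000 = 1355.6222°C.

1355.62°C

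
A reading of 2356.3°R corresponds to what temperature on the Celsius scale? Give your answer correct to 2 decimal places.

1035.91°C

In Celsius: (2356.3 - 491.67) × 5/9 = 1035.9056°C.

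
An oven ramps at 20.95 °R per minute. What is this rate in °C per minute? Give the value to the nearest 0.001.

11.639 °C/minute

Since only a temperature interval is involved, the additive offset between the scales drops out.
A change of 1°R is a change of 5/9°C, so 20.95 × 5/9 = 11.639.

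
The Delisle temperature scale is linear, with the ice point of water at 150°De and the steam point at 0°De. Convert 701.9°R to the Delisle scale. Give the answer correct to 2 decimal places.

First in Celsius: (701.9 - 491.67) × 5/9 = 116.7944°C.
Linearly onto the Delisle scale: 150 + (116.7944 / 100) × (0 - 150) = -25.19°De.

-25.19°De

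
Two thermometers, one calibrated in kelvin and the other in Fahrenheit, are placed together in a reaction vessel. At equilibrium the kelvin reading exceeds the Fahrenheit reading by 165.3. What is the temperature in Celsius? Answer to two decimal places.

94.81°C

Let x be the kelvin reading; then the Fahrenheit reading is 1.8·x - 459.67.
(1.8·x - 459.67) - x = -165.3  ⇒  (0.8)·x = 294.37  ⇒  x = 367.9625 K.
In Celsius: 367.9625 - 273.15 = 94.81°C.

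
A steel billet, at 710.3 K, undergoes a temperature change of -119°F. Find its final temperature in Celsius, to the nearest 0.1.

Initial temperature in Celsius: 710.3 - 273.15 = 437.1500°C.
The 119°F change is an interval, so only the factor 5/9 applies: -119 × 5/9 = -66.1111°C.
Final Celsius temperature: 437.1500 - 66.1111 = 371.0389°C.

371.0°C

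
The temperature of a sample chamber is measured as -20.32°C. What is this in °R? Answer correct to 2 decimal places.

455.09°R

In Rankine: -20.3200 × 1.8 + 491.67 = 455.09°R.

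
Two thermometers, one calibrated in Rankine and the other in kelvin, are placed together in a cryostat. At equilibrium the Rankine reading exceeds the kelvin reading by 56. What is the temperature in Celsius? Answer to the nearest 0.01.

Let x be the Rankine reading; then the kelvin reading is 5/9·x.
(5/9·x) - x = -56  ⇒  (-4/9)·x = -56  ⇒  x = 126.0000°R.
In Celsius: (126 - 491.67) × 5/9 = -203.15°C.

-203.15°C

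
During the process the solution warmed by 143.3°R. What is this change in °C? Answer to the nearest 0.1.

Only the scale ratio 5/9 matters for a change in temperature.
143.3 × 5/9 = 79.6.

79.6°C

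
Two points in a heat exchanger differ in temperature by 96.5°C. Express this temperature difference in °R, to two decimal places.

173.70°R

Only the scale ratio 1.8 matters for a change in temperature.
96.5 × 1.8 = 173.70.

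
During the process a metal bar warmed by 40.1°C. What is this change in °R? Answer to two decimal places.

Only the scale ratio 1.8 matters for a change in temperature.
40.1 × 1.8 = 72.18.

72.18°R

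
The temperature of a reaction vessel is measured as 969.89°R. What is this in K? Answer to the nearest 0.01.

538.83 K

In Celsius: (969.89 - 491.67) × 5/9 = 265.6778°C.
In kelvin: 265.6778 + 273.15 = 538.83 K.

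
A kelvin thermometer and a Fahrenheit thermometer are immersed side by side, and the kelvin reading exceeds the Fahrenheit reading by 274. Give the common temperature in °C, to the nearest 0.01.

-41.06°C

Let x be the kelvin reading; then the Fahrenheit reading is 1.8·x - 459.67.
(1.8·x - 459.67) - x = -274  ⇒  (0.8)·x = 185.67  ⇒  x = 232.0875 K.
In Celsius: 232.0875 - 273.15 = -41.06°C.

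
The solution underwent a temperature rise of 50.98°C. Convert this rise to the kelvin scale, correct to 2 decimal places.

Celsius and kelvin degrees are the same size, so the interval is unchanged: 50.98.

50.98 K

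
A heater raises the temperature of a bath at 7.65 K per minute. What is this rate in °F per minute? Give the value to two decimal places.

13.77 °F/minute

The quantity depends on a temperature interval, so only the ratio of degree sizes applies; the offset between the scales is irrelevant.
A change of 1 K is a change of 1.8°F, so 7.65 × 1.8 = 13.77.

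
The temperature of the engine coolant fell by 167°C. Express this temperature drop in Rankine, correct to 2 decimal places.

300.60°R

Only the scale ratio 1.8 matters for a change in temperature.
167 × 1.8 = 300.60.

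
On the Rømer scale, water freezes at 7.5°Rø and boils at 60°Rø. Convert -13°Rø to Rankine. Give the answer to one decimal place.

421.4°R

Linear interpolation between the fixed points: C = (-13 - 7.5) × 100 / (60 - 7.5) = -39.0476°C.
Then -39.0476 × 1.8 + 491.67 = 421.4°R.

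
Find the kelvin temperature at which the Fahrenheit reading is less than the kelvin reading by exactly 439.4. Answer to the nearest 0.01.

25.34 K

Let K be the kelvin reading. The Fahrenheit reading is F = 1.8·K - 459.67.
Require F - K = -439.4: (0.8)·K - 459.67 = -439.4.
K = (-439.4 + 459.67) / (0.8) = 25.34.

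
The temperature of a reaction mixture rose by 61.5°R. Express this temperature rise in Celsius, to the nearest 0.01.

For a temperature interval the offset drops out; only the factor 5/9 applies.
61.5 × 5/9 = 34.17.

34.17°C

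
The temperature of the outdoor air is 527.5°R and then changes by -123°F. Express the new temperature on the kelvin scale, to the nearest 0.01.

224.72 K

Initial temperature in Celsius: (527.5 - 491.67) × 5/9 = 19.9056°C.
The 123°F change is an interval, so only the factor 5/9 applies: -123 × 5/9 = -68.3333°C.
Final Celsius temperature: 19.9056 - 68.3333 = -48.4278°C.
In kelvin: -48.4278 + 273.15 = 224.72 K.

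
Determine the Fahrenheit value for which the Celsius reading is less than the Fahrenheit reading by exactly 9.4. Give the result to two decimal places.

-18.85°F

Let F be the Fahrenheit reading. The Celsius reading is C = 5/9·F - 17.7778.
Require C - F = -9.4: (-4/9)·F - 17.7778 = -9.4.
F = (-9.4 + 17.7778) / (-4/9) = -18.85.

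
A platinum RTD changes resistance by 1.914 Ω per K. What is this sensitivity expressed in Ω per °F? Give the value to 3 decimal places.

1.063 Ω per °F

The quantity depends on a temperature interval, so only the ratio of degree sizes applies; the offset between the scales is irrelevant.
A change of 1°F is a change of 5/9 K, so per °F the value is 1.914 × 5/9 = 1.063.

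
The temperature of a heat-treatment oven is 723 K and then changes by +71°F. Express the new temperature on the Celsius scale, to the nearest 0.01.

489.29°C

Initial temperature in Celsius: 723 - 273.15 = 449.8500°C.
The 71°F change is an interval, so only the factor 5/9 applies: +71 × 5/9 = +39.4444°C.
Final Celsius temperature: 449.8500 + 39.4444 = 489.2944°C.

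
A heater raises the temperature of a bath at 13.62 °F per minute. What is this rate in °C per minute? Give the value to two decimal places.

7.57 °C/minute

The quantity depends on a temperature interval, so only the ratio of degree sizes applies; the offset between the scales is irrelevant.
A change of 1°F is a change of 5/9°C, so 13.62 × 5/9 = 7.57.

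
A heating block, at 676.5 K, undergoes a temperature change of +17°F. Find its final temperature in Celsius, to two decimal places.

Initial temperature in Celsius: 676.5 - 273.15 = 403.3500°C.
The 17°F change is an interval, so only the factor 5/9 applies: +17 × 5/9 = +9.4444°C.
Final Celsius temperature: 403.3500 + 9.4444 = 412.7944°C.

412.79°C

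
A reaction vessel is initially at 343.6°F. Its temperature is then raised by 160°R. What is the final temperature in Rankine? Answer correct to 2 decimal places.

Initial temperature in Celsius: (343.6 - 32) × 5/9 = 173.1111°C.
The 160°R change is an interval, so only the factor 5/9 applies: +160 × 5/9 = +88.8889°C.
Final Celsius temperature: 173.1111 + 88.8889 = 262.0000°C.
In Rankine: 262.0000 × 1.8 + 491.67 = 963.27°R.

963.27°R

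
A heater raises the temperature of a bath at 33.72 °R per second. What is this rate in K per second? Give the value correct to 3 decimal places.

18.733 K/second

The quantity depends on a temperature interval, so only the ratio of degree sizes applies; the offset between the scales is irrelevant.
A change of 1°R is a change of 5/9 K, so 33.72 × 5/9 = 18.733.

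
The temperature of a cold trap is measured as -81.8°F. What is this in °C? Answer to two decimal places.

In Celsius: (-81.8 - 32) × 5/9 = -63.2222°C.

-63.22°C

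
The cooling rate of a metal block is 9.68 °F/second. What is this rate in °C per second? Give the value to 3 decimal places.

5.378 °C/second

Since only a temperature interval is involved, the additive offset between the scales drops out.
A change of 1°F is a change of 5/9°C, so 9.68 × 5/9 = 5.378.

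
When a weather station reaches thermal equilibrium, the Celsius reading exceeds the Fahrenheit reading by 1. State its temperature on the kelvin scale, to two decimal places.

Let x be the Celsius reading; then the Fahrenheit reading is 1.8·x + 32.
(1.8·x + 32) - x = -1  ⇒  (0.8)·x = -33  ⇒  x = -41.2500°C.
In kelvin: -41.2500 + 273.15 = 231.90 K.

231.90 K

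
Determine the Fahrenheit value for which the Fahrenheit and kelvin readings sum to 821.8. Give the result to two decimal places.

364.13°F

Let F be the Fahrenheit reading. The kelvin reading is K = 5/9·F + 255.372.
Require F + K = 821.8: (14/9)·F + 255.372 = 821.8.
F = (821.8 - 255.372) / (14/9) = 364.13.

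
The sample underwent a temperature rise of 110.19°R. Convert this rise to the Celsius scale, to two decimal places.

For a temperature interval the offset drops out; only the factor 5/9 applies.
110.19 × 5/9 = 61.22.

61.22°C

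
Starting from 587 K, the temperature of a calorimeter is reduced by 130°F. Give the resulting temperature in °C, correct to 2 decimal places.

241.63°C

Initial temperature in Celsius: 587 - 273.15 = 313.8500°C.
The 130°F change is an interval, so only the factor 5/9 applies: -130 × 5/9 = -72.2222°C.
Final Celsius temperature: 313.8500 - 72.2222 = 241.6278°C.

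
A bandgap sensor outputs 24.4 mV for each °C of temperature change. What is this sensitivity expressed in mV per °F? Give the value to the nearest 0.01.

Since only a temperature interval is involved, the additive offset between the scales drops out.
A change of 1°F is a change of 5/9°C, so per °F the value is 24.4 × 5/9 = 13.56.

13.56 mV per °F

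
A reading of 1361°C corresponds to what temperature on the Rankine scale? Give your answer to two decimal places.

In Rankine: 1361.0000 × 1.8 + 491.67 = 2941.47°R.

2941.47°R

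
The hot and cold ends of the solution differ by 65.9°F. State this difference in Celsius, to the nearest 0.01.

36.61°C

For a temperature interval the offset drops out; only the factor 5/9 applies.
65.9 × 5/9 = 36.61.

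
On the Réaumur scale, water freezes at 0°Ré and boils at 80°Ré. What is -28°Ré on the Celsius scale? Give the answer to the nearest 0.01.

Linear interpolation between the fixed points: C = (-28 - 0) × 100 / (80 - 0) = -35.0000°C.

-35.00°C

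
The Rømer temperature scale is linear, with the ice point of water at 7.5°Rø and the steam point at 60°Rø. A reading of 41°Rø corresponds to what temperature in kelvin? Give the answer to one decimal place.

Linear interpolation between the fixed points: C = (41 - 7.5) × 100 / (60 - 7.5) = 63.8095°C.
Then 63.8095 + 273.15 = 337.0 K.

337.0 K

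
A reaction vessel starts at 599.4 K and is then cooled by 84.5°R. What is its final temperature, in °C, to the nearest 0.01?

Initial temperature in Celsius: 599.4 - 273.15 = 326.2500°C.
The 84.5°R change is an interval, so only the factor 5/9 applies: -84.5 × 5/9 = -46.9444°C.
Final Celsius temperature: 326.2500 - 46.9444 = 279.3056°C.

279.31°C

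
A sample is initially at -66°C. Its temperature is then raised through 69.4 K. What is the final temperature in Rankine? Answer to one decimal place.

The 69.4 K change is an interval; Kelvin and Celsius degrees are the same size, so ΔC = +69.4°C.
Final Celsius temperature: -66.0000 + 69.4000 = 3.4000°C.
In Rankine: 3.4000 × 1.8 + 491.67 = 497.8°R.

497.8°R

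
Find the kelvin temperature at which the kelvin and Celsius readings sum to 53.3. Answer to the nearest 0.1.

Let K be the kelvin reading. The Celsius reading is C = 1·K - 273.15.
Require K + C = 53.3: (2)·K - 273.15 = 53.3.
K = (53.3 + 273.15) / (2) = 163.2.

163.2 K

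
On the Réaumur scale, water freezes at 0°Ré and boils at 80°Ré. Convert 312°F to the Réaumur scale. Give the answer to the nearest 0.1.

124.4°Ré

First in Celsius: (312 - 32) × 5/9 = 155.5556°C.
Linearly onto the Réaumur scale: 0 + (155.5556 / 100) × (80 - 0) = 124.4°Ré.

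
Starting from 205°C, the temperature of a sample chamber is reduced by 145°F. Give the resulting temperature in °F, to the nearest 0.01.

256.00°F

The 145°F change is an interval, so only the factor 5/9 applies: -145 × 5/9 = -80.5556°C.
Final Celsius temperature: 205.0000 - 80.5556 = 124.4444°C.
In Fahrenheit: 124.4444 × 1.8 + 32 = 256.00°F.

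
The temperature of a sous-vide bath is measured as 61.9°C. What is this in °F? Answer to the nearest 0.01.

In Fahrenheit: 61.9000 × 1.8 + 32 = 143.42°F.

143.42°F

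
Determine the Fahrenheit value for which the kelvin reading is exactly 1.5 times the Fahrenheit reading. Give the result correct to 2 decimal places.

Let F be the Fahrenheit reading. The kelvin reading is K = 5/9·F + 255.372.
Require K = 1.5·F: 5/9·F + 255.372 = 1.5·F.
(-17/18)·F = -255.372  ⇒  F = 270.39.

270.39°F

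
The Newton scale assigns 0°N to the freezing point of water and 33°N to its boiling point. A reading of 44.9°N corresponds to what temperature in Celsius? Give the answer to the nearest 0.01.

Linear interpolation between the fixed points: C = (44.9 - 0) × 100 / (33 - 0) = 136.0606°C.

136.06°C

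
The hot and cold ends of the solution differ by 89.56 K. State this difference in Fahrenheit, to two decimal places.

An interval of 1 K corresponds to 1.8°F.
89.56 × 1.8 = 161.21.

161.21°F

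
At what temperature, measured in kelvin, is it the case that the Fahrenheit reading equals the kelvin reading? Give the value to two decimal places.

574.59 K

Let K be the kelvin reading. The Fahrenheit reading is F = 1.8·K - 459.67.
Set F = K: 1.8·K - 459.67 = K.
(0.8)·K = 459.67  ⇒  K = 574.59.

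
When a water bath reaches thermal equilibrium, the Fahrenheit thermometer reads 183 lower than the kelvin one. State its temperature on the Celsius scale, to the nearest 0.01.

72.69°C

Let x be the kelvin reading; then the Fahrenheit reading is 1.8·x - 459.67.
(1.8·x - 459.67) - x = -183  ⇒  (0.8)·x = 276.67  ⇒  x = 345.8375 K.
In Celsius: 345.8375 - 273.15 = 72.69°C.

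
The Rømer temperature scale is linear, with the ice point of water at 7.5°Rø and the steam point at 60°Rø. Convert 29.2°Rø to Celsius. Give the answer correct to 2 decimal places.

41.33°C

Linear interpolation between the fixed points: C = (29.2 - 7.5) × 100 / (60 - 7.5) = 41.3333°C.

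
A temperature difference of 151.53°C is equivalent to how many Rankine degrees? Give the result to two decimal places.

272.75°R

An interval of 1°C corresponds to 1.8°R.
151.53 × 1.8 = 272.75.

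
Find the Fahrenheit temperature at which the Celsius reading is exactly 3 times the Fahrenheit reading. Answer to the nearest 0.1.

-7.3°F

Let F be the Fahrenheit reading. The Celsius reading is C = 5/9·F - 17.7778.
Require C = 3·F: 5/9·F - 17.7778 = 3·F.
(-22/9)·F = 17.7778  ⇒  F = -7.3.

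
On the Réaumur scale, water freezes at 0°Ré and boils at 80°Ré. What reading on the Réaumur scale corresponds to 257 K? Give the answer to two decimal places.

-12.92°Ré

First in Celsius: 257 - 273.15 = -16.1500°C.
Linearly onto the Réaumur scale: 0 + (-16.1500 / 100) × (80 - 0) = -12.92°Ré.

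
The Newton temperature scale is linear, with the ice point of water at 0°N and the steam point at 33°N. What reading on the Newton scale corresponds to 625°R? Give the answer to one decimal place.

First in Celsius: (625 - 491.67) × 5/9 = 74.0722°C.
Linearly onto the Newton scale: 0 + (74.0722 / 100) × (33 - 0) = 24.4°N.

24.4°N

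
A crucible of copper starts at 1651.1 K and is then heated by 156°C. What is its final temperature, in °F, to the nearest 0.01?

Initial temperature in Celsius: 1651.1 - 273.15 = 1377.9500°C.
Final Celsius temperature: 1377.9500 + 156.0000 = 1533.9500°C.
In Fahrenheit: 1533.9500 × 1.8 + 32 = 2793.11°F.

2793.11°F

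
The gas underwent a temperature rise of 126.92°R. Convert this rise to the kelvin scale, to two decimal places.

70.51 K

For a temperature interval the offset drops out; only the factor 5/9 applies.
126.92 × 5/9 = 70.51.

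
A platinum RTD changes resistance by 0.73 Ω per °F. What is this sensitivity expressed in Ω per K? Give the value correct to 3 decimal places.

The quantity depends on a temperature interval, so only the ratio of degree sizes applies; the offset between the scales is irrelevant.
A change of 1 K is a change of 1.8°F, so per K the value is 0.73 × 1.8 = 1.314.

1.314 Ω per K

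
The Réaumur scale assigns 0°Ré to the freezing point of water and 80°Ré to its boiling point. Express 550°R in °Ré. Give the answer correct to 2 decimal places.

First in Celsius: (550 - 491.67) × 5/9 = 32.4056°C.
Linearly onto the Réaumur scale: 0 + (32.4056 / 100) × (80 - 0) = 25.92°Ré.

25.92°Ré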